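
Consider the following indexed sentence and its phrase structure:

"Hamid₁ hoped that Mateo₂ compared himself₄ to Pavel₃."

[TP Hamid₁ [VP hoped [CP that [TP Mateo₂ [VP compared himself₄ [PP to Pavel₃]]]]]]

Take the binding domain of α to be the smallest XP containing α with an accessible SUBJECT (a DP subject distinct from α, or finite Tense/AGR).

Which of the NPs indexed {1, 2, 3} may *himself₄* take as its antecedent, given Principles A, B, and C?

*himself* is an anaphor, so Principle A applies: it must be bound in its binding domain.
Binding domain of *himself₄*: the embedded TP, whose subject is Mateo₂.
*Hamid₁* c-commands the anaphor but is outside its binding domain → cannot satisfy Principle A.
*Mateo₂* c-commands the anaphor within its binding domain → licit binder.
*Pavel₃* does not c-command the anaphor → cannot bind it.

{2}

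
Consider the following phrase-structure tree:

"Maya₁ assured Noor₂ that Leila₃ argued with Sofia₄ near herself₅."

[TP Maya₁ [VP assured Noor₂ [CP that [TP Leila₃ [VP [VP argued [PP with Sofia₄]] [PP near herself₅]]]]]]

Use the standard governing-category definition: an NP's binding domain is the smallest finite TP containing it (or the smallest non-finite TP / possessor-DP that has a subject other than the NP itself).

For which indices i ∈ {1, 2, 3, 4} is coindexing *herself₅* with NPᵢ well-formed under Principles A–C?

*herself* is an anaphor, so Principle A applies: it must be bound in its binding domain.
Binding domain of *herself₅*: the embedded TP, whose subject is Leila₃.
*Maya₁* c-commands the anaphor but is outside its binding domain → cannot satisfy Principle A.
*Noor₂* c-commands the anaphor but is outside its binding domain → cannot satisfy Principle A.
*Leila₃* c-commands the anaphor within its binding domain → licit binder.
*Sofia₄* does not c-command the anaphor → cannot bind it.

{3}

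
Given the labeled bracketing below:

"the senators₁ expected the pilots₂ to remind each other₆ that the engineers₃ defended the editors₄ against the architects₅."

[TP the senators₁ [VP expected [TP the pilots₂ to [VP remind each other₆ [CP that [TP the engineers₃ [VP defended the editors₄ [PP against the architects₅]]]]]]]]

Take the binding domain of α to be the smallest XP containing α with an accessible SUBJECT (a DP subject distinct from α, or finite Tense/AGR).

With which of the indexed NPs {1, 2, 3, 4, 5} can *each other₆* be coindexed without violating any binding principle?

*each other* is an anaphor, so Principle A applies: it must be bound in its binding domain.
Binding domain of *each other₆*: the embedded TP, whose subject is the pilots₂.
*the senators₁* c-commands the anaphor but is outside its binding domain → cannot satisfy Principle A.
*the pilots₂* c-commands the anaphor within its binding domain → licit binder.
*the engineers₃* does not c-command the anaphor → cannot bind it.
*the editors₄* does not c-command the anaphor → cannot bind it.
*the architects₅* does not c-command the anaphor → cannot bind it.

{2}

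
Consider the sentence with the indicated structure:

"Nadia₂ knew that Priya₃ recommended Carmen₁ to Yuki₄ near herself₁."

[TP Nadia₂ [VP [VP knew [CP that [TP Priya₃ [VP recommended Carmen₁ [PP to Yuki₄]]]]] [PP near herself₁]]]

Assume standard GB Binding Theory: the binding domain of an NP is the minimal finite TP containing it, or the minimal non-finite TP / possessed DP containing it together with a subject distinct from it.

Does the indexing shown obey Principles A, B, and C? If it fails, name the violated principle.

Principle A

The two coindexed NPs are *Carmen₁* and *herself₁*.
*herself₁* is an anaphor. Principle A requires it to be bound within its binding domain — the matrix TP, whose subject is Nadia₂.
Within that domain it is c-commanded by *Nadia₂*, which does not share its index.
*Carmen₁* does not c-command the anaphor at all.
The anaphor is unbound in its domain → Principle A violation.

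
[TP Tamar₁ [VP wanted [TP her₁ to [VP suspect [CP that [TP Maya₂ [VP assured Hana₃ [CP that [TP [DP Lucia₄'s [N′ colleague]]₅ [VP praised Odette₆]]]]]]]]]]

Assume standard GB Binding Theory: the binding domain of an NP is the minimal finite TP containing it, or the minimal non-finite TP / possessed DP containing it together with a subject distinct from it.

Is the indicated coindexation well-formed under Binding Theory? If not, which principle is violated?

Principle B

The two coindexed NPs are *Tamar₁* and *her₁*.
*her₁* is a pronoun. Its binding domain is the matrix TP, whose subject is Tamar₁.
*Tamar₁* c-commands it within that domain and carries the same index.
The pronoun is locally bound → Principle B violation.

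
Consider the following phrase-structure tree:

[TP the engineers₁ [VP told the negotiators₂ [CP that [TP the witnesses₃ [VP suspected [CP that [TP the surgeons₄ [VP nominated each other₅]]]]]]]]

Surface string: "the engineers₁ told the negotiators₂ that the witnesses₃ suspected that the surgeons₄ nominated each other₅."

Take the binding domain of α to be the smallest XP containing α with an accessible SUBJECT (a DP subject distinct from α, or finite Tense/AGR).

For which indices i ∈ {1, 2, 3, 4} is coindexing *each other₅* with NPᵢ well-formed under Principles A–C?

*each other* is an anaphor, so Principle A applies: it must be bound in its binding domain.
Binding domain of *each other₅*: the embedded TP, whose subject is the surgeons₄.
*the engineers₁* c-commands the anaphor but is outside its binding domain → cannot satisfy Principle A.
*the negotiators₂* c-commands the anaphor but is outside its binding domain → cannot satisfy Principle A.
*the witnesses₃* c-commands the anaphor but is outside its binding domain → cannot satisfy Principle A.
*the surgeons₄* c-commands the anaphor within its binding domain → licit binder.

{4}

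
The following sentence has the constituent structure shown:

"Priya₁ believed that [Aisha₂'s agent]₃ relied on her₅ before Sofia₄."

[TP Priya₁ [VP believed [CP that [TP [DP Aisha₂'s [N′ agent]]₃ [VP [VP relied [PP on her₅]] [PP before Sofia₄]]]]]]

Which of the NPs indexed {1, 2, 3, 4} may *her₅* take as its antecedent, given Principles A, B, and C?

{1, 2, 4}

*her* is a pronoun, so Principle B applies: it must be free in its binding domain.
Binding domain of *her₅*: the embedded TP, whose subject is [Aisha₂'s agent]₃.
*Priya₁* c-commands the pronoun but from outside its binding domain, and is not c-commanded by it → coindexation permitted.
*Aisha₂* and the pronoun do not c-command one another → neither Principle B nor Principle C is at stake; coindexation permitted.
*[Aisha₂'s agent]₃* c-commands the pronoun within its binding domain → coindexation would violate Principle B.
*Sofia₄* and the pronoun do not c-command one another → neither Principle B nor Principle C is at stake; coindexation permitted.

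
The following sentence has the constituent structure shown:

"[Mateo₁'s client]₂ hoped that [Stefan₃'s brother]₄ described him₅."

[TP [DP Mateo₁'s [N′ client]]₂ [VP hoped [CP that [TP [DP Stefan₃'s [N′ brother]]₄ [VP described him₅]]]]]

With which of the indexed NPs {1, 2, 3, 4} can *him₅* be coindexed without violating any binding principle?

*him* is a pronoun, so Principle B applies: it must be free in its binding domain.
Binding domain of *him₅*: the embedded TP, whose subject is [Stefan₃'s brother]₄.
*Mateo₁* and the pronoun do not c-command one another → neither Principle B nor Principle C is at stake; coindexation permitted.
*[Mateo₁'s client]₂* c-commands the pronoun but from outside its binding domain, and is not c-commanded by it → coindexation permitted.
*Stefan₃* and the pronoun do not c-command one another → neither Principle B nor Principle C is at stake; coindexation permitted.
*[Stefan₃'s brother]₄* c-commands the pronoun within its binding domain → coindexation would violate Principle B.

{1, 2, 3}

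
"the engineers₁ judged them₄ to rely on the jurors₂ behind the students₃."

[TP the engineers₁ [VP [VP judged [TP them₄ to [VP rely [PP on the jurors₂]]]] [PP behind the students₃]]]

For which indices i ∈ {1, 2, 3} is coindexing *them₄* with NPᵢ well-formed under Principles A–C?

{3}

*them* is a pronoun, so Principle B applies: it must be free in its binding domain.
Binding domain of *them₄*: the matrix TP, whose subject is the engineers₁.
*the engineers₁* c-commands the pronoun within its binding domain → coindexation would violate Principle B.
*the jurors₂*: the pronoun c-commands this R-expression → coindexation would violate Principle C on *the jurors₂*.
*the students₃* and the pronoun do not c-command one another → neither Principle B nor Principle C is at stake; coindexation permitted.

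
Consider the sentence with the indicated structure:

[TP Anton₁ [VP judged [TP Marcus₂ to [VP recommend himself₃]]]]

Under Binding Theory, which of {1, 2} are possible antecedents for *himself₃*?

*himself* is an anaphor, so Principle A applies: it must be bound in its binding domain.
Binding domain of *himself₃*: the embedded TP, whose subject is Marcus₂.
*Anton₁* c-commands the anaphor but is outside its binding domain → cannot satisfy Principle A.
*Marcus₂* c-commands the anaphor within its binding domain → licit binder.

{2}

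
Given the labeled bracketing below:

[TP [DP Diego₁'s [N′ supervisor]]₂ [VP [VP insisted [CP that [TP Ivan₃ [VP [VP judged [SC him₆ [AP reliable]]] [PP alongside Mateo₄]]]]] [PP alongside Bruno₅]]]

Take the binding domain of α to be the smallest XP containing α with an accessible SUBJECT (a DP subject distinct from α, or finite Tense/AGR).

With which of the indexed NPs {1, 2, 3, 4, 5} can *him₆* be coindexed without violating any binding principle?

*him* is a pronoun, so Principle B applies: it must be free in its binding domain.
Binding domain of *him₆*: the embedded TP, whose subject is Ivan₃.
*Diego₁* and the pronoun do not c-command one another → neither Principle B nor Principle C is at stake; coindexation permitted.
*[Diego₁'s supervisor]₂* c-commands the pronoun but from outside its binding domain, and is not c-commanded by it → coindexation permitted.
*Ivan₃* c-commands the pronoun within its binding domain → coindexation would violate Principle B.
*Mateo₄* and the pronoun do not c-command one another → neither Principle B nor Principle C is at stake; coindexation permitted.
*Bruno₅* and the pronoun do not c-command one another → neither Principle B nor Principle C is at stake; coindexation permitted.

{1, 2, 4, 5}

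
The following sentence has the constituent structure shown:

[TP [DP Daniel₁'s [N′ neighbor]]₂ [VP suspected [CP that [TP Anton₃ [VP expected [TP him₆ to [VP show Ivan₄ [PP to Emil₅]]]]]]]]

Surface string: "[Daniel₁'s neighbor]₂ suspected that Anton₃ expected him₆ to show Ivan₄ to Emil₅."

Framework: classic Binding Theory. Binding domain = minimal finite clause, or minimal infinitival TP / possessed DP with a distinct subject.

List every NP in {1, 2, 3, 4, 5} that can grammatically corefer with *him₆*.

*him* is a pronoun, so Principle B applies: it must be free in its binding domain.
Binding domain of *him₆*: the embedded TP, whose subject is Anton₃.
*Daniel₁* and the pronoun do not c-command one another → neither Principle B nor Principle C is at stake; coindexation permitted.
*[Daniel₁'s neighbor]₂* c-commands the pronoun but from outside its binding domain, and is not c-commanded by it → coindexation permitted.
*Anton₃* c-commands the pronoun within its binding domain → coindexation would violate Principle B.
*Ivan₄*: the pronoun c-commands this R-expression → coindexation would violate Principle C on *Ivan₄*.
*Emil₅*: the pronoun c-commands this R-expression → coindexation would violate Principle C on *Emil₅*.

{1, 2}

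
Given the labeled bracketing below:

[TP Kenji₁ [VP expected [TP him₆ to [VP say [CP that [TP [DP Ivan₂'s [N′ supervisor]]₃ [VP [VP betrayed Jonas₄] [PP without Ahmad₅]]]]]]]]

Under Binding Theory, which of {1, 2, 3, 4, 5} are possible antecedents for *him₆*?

none

*him* is a pronoun, so Principle B applies: it must be free in its binding domain.
Binding domain of *him₆*: the matrix TP, whose subject is Kenji₁.
*Kenji₁* c-commands the pronoun within its binding domain → coindexation would violate Principle B.
*Ivan₂*: the pronoun c-commands this R-expression → coindexation would violate Principle C on *Ivan₂*.
*[Ivan₂'s supervisor]₃*: the pronoun c-commands this R-expression → coindexation would violate Principle C on *[Ivan₂'s supervisor]₃*.
*Jonas₄*: the pronoun c-commands this R-expression → coindexation would violate Principle C on *Jonas₄*.
*Ahmad₅*: the pronoun c-commands this R-expression → coindexation would violate Principle C on *Ahmad₅*.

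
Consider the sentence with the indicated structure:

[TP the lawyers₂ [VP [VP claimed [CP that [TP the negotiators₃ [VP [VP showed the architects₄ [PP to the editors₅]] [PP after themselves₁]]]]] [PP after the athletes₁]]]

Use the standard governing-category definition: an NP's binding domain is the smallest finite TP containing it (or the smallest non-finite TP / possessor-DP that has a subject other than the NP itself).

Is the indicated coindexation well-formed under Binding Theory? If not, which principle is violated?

Principle A

The two coindexed NPs are *the athletes₁* and *themselves₁*.
*themselves₁* is an anaphor. Principle A requires it to be bound within its binding domain — the embedded TP, whose subject is the negotiators₃.
Within that domain it is c-commanded by *the negotiators₃*, which does not share its index.
*the athletes₁* does not c-command the anaphor at all.
The anaphor is unbound in its domain → Principle A violation.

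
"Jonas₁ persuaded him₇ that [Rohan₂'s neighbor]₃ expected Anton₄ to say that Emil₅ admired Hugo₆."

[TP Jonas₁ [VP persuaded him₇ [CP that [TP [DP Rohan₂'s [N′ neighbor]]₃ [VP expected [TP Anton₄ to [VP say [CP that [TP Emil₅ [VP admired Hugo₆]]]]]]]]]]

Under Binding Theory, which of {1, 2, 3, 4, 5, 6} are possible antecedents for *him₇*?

*him* is a pronoun, so Principle B applies: it must be free in its binding domain.
Binding domain of *him₇*: the matrix TP, whose subject is Jonas₁.
*Jonas₁* c-commands the pronoun within its binding domain → coindexation would violate Principle B.
*Rohan₂*: the pronoun c-commands this R-expression → coindexation would violate Principle C on *Rohan₂*.
*[Rohan₂'s neighbor]₃*: the pronoun c-commands this R-expression → coindexation would violate Principle C on *[Rohan₂'s neighbor]₃*.
*Anton₄*: the pronoun c-commands this R-expression → coindexation would violate Principle C on *Anton₄*.
*Emil₅*: the pronoun c-commands this R-expression → coindexation would violate Principle C on *Emil₅*.
*Hugo₆*: the pronoun c-commands this R-expression → coindexation would violate Principle C on *Hugo₆*.

none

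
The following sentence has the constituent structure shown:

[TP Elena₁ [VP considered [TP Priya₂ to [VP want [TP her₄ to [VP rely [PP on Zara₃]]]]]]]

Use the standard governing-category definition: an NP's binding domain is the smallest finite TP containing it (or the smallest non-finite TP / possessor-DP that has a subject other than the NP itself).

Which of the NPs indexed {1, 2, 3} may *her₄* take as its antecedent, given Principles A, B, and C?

*her* is a pronoun, so Principle B applies: it must be free in its binding domain.
Binding domain of *her₄*: the embedded TP, whose subject is Priya₂.
*Elena₁* c-commands the pronoun but from outside its binding domain, and is not c-commanded by it → coindexation permitted.
*Priya₂* c-commands the pronoun within its binding domain → coindexation would violate Principle B.
*Zara₃*: the pronoun c-commands this R-expression → coindexation would violate Principle C on *Zara₃*.

{1}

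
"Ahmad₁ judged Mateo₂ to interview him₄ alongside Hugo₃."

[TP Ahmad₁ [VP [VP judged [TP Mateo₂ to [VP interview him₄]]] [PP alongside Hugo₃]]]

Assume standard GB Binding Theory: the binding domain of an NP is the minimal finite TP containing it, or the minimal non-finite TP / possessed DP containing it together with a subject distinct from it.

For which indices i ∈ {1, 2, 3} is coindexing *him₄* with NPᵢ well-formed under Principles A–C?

{1, 3}

*him* is a pronoun, so Principle B applies: it must be free in its binding domain.
Binding domain of *him₄*: the embedded TP, whose subject is Mateo₂.
*Ahmad₁* c-commands the pronoun but from outside its binding domain, and is not c-commanded by it → coindexation permitted.
*Mateo₂* c-commands the pronoun within its binding domain → coindexation would violate Principle B.
*Hugo₃* and the pronoun do not c-command one another → neither Principle B nor Principle C is at stake; coindexation permitted.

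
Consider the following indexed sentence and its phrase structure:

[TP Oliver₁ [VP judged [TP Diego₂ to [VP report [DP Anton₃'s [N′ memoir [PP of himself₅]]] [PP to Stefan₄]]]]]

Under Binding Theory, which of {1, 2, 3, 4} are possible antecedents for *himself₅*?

*himself* is an anaphor, so Principle A applies: it must be bound in its binding domain.
Binding domain of *himself₅*: the possessed DP, whose subject is Anton₃.
*Oliver₁* c-commands the anaphor but is outside its binding domain → cannot satisfy Principle A.
*Diego₂* c-commands the anaphor but is outside its binding domain → cannot satisfy Principle A.
*Anton₃* c-commands the anaphor within its binding domain → licit binder.
*Stefan₄* does not c-command the anaphor → cannot bind it.

{3}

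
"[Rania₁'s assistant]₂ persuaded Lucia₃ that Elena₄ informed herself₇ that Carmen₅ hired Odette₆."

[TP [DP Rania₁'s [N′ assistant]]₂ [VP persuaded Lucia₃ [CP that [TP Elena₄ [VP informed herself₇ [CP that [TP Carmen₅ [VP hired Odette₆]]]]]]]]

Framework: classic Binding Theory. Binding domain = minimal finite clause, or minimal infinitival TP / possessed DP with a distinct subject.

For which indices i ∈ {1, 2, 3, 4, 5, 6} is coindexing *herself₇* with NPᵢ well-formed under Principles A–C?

*herself* is an anaphor, so Principle A applies: it must be bound in its binding domain.
Binding domain of *herself₇*: the embedded TP, whose subject is Elena₄.
*Rania₁* does not c-command the anaphor → cannot bind it.
*[Rania₁'s assistant]₂* c-commands the anaphor but is outside its binding domain → cannot satisfy Principle A.
*Lucia₃* c-commands the anaphor but is outside its binding domain → cannot satisfy Principle A.
*Elena₄* c-commands the anaphor within its binding domain → licit binder.
*Carmen₅* does not c-command the anaphor → cannot bind it.
*Odette₆* does not c-command the anaphor → cannot bind it.

{4}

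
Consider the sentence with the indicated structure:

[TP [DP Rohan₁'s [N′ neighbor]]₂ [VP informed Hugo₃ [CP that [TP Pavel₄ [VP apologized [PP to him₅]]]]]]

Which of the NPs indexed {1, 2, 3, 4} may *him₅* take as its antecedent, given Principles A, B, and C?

{1, 2, 3}

*him* is a pronoun, so Principle B applies: it must be free in its binding domain.
Binding domain of *him₅*: the embedded TP, whose subject is Pavel₄.
*Rohan₁* and the pronoun do not c-command one another → neither Principle B nor Principle C is at stake; coindexation permitted.
*[Rohan₁'s neighbor]₂* c-commands the pronoun but from outside its binding domain, and is not c-commanded by it → coindexation permitted.
*Hugo₃* c-commands the pronoun but from outside its binding domain, and is not c-commanded by it → coindexation permitted.
*Pavel₄* c-commands the pronoun within its binding domain → coindexation would violate Principle B.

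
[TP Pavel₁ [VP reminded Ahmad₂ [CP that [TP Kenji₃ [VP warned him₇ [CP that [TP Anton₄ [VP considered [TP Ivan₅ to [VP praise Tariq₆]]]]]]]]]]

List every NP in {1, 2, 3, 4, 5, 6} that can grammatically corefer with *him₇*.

{1, 2}

*him* is a pronoun, so Principle B applies: it must be free in its binding domain.
Binding domain of *him₇*: the embedded TP, whose subject is Kenji₃.
*Pavel₁* c-commands the pronoun but from outside its binding domain, and is not c-commanded by it → coindexation permitted.
*Ahmad₂* c-commands the pronoun but from outside its binding domain, and is not c-commanded by it → coindexation permitted.
*Kenji₃* c-commands the pronoun within its binding domain → coindexation would violate Principle B.
*Anton₄*: the pronoun c-commands this R-expression → coindexation would violate Principle C on *Anton₄*.
*Ivan₅*: the pronoun c-commands this R-expression → coindexation would violate Principle C on *Ivan₅*.
*Tariq₆*: the pronoun c-commands this R-expression → coindexation would violate Principle C on *Tariq₆*.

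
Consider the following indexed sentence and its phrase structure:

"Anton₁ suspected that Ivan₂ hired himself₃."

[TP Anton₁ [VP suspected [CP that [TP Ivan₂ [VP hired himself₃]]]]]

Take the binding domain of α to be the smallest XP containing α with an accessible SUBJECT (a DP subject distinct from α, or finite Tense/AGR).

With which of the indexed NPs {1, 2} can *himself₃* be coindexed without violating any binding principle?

*himself* is an anaphor, so Principle A applies: it must be bound in its binding domain.
Binding domain of *himself₃*: the embedded TP, whose subject is Ivan₂.
*Anton₁* c-commands the anaphor but is outside its binding domain → cannot satisfy Principle A.
*Ivan₂* c-commands the anaphor within its binding domain → licit binder.

{2}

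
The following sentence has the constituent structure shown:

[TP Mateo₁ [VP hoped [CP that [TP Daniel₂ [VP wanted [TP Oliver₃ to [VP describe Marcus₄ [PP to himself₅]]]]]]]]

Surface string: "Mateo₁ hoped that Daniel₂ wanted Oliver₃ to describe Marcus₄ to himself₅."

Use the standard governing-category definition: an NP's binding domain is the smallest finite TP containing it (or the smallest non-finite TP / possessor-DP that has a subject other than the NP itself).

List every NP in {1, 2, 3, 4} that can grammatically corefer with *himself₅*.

{3, 4}

*himself* is an anaphor, so Principle A applies: it must be bound in its binding domain.
Binding domain of *himself₅*: the embedded TP, whose subject is Oliver₃.
*Mateo₁* c-commands the anaphor but is outside its binding domain → cannot satisfy Principle A.
*Daniel₂* c-commands the anaphor but is outside its binding domain → cannot satisfy Principle A.
*Oliver₃* c-commands the anaphor within its binding domain → licit binder.
*Marcus₄* c-commands the anaphor within its binding domain → licit binder.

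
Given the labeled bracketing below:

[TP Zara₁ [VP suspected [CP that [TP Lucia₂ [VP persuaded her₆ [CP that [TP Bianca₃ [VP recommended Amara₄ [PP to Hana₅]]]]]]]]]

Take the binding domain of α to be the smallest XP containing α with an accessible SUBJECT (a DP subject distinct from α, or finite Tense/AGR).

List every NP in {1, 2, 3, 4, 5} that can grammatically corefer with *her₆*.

{1}

*her* is a pronoun, so Principle B applies: it must be free in its binding domain.
Binding domain of *her₆*: the embedded TP, whose subject is Lucia₂.
*Zara₁* c-commands the pronoun but from outside its binding domain, and is not c-commanded by it → coindexation permitted.
*Lucia₂* c-commands the pronoun within its binding domain → coindexation would violate Principle B.
*Bianca₃*: the pronoun c-commands this R-expression → coindexation would violate Principle C on *Bianca₃*.
*Amara₄*: the pronoun c-commands this R-expression → coindexation would violate Principle C on *Amara₄*.
*Hana₅*: the pronoun c-commands this R-expression → coindexation would violate Principle C on *Hana₅*.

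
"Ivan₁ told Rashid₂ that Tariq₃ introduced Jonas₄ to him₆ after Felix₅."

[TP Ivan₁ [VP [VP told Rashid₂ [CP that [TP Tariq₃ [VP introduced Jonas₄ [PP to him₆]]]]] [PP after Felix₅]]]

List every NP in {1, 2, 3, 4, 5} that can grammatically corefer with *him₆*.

{1, 2, 5}

*him* is a pronoun, so Principle B applies: it must be free in its binding domain.
Binding domain of *him₆*: the embedded TP, whose subject is Tariq₃.
*Ivan₁* c-commands the pronoun but from outside its binding domain, and is not c-commanded by it → coindexation permitted.
*Rashid₂* c-commands the pronoun but from outside its binding domain, and is not c-commanded by it → coindexation permitted.
*Tariq₃* c-commands the pronoun within its binding domain → coindexation would violate Principle B.
*Jonas₄* c-commands the pronoun within its binding domain → coindexation would violate Principle B.
*Felix₅* and the pronoun do not c-command one another → neither Principle B nor Principle C is at stake; coindexation permitted.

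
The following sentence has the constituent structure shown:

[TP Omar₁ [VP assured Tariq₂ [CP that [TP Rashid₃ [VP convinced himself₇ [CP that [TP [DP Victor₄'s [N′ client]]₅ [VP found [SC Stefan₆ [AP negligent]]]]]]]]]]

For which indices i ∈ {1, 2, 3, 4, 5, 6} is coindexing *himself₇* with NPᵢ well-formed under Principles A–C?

{3}

*himself* is an anaphor, so Principle A applies: it must be bound in its binding domain.
Binding domain of *himself₇*: the embedded TP, whose subject is Rashid₃.
*Omar₁* c-commands the anaphor but is outside its binding domain → cannot satisfy Principle A.
*Tariq₂* c-commands the anaphor but is outside its binding domain → cannot satisfy Principle A.
*Rashid₃* c-commands the anaphor within its binding domain → licit binder.
*Victor₄* does not c-command the anaphor → cannot bind it.
*[Victor₄'s client]₅* does not c-command the anaphor → cannot bind it.
*Stefan₆* does not c-command the anaphor → cannot bind it.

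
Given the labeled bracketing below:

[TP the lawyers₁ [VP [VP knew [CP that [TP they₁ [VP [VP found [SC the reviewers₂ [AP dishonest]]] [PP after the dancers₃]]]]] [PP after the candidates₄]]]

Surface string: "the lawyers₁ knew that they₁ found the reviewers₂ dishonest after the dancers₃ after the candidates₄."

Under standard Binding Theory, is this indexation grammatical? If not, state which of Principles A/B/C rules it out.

The two coindexed NPs are *the lawyers₁* and *they₁*.
*they₁* is a pronoun; nothing c-commands it within its binding domain (the embedded TP.), so Principle B holds trivially.
*the lawyers₁* is an R-expression; *they₁* does not c-command it, and no other NP shares its index, so Principle C is satisfied.
All principles are respected.

grammatical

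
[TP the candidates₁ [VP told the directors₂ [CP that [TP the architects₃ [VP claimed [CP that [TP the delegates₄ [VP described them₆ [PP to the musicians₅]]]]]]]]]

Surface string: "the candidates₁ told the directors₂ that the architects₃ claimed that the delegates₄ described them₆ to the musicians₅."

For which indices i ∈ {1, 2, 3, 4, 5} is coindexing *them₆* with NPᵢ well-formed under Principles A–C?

*them* is a pronoun, so Principle B applies: it must be free in its binding domain.
Binding domain of *them₆*: the embedded TP, whose subject is the delegates₄.
*the candidates₁* c-commands the pronoun but from outside its binding domain, and is not c-commanded by it → coindexation permitted.
*the directors₂* c-commands the pronoun but from outside its binding domain, and is not c-commanded by it → coindexation permitted.
*the architects₃* c-commands the pronoun but from outside its binding domain, and is not c-commanded by it → coindexation permitted.
*the delegates₄* c-commands the pronoun within its binding domain → coindexation would violate Principle B.
*the musicians₅*: the pronoun c-commands this R-expression → coindexation would violate Principle C on *the musicians₅*.

{1, 2, 3}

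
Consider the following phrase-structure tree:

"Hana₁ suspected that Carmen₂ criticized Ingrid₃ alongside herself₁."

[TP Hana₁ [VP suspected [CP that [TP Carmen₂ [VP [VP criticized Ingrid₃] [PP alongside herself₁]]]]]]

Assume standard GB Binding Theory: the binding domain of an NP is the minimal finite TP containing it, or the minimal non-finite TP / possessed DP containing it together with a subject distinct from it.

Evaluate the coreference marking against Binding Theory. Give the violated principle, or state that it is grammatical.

Principle A

The two coindexed NPs are *Hana₁* and *herself₁*.
*herself₁* is an anaphor. Principle A requires it to be bound within its binding domain — the embedded TP, whose subject is Carmen₂.
Within that domain it is c-commanded by *Carmen₂*, which does not share its index.
*Hana₁* does c-command the anaphor, but from outside its binding domain.
The anaphor is unbound in its domain → Principle A violation.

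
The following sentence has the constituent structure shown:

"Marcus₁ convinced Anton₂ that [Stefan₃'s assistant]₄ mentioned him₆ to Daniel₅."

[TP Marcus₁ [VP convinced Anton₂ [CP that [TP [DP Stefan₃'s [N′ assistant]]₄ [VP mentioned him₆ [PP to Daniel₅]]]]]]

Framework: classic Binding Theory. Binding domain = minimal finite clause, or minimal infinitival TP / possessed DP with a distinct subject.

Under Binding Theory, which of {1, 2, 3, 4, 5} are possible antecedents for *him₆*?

{1, 2, 3}

*him* is a pronoun, so Principle B applies: it must be free in its binding domain.
Binding domain of *him₆*: the embedded TP, whose subject is [Stefan₃'s assistant]₄.
*Marcus₁* c-commands the pronoun but from outside its binding domain, and is not c-commanded by it → coindexation permitted.
*Anton₂* c-commands the pronoun but from outside its binding domain, and is not c-commanded by it → coindexation permitted.
*Stefan₃* and the pronoun do not c-command one another → neither Principle B nor Principle C is at stake; coindexation permitted.
*[Stefan₃'s assistant]₄* c-commands the pronoun within its binding domain → coindexation would violate Principle B.
*Daniel₅*: the pronoun c-commands this R-expression → coindexation would violate Principle C on *Daniel₅*.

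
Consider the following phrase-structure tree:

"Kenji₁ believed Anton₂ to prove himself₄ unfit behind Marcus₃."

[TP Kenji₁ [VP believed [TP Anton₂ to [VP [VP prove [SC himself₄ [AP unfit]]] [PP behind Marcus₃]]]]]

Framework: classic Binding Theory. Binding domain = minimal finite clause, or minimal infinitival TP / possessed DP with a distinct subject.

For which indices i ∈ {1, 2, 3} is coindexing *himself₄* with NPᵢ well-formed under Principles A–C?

*himself* is an anaphor, so Principle A applies: it must be bound in its binding domain.
Binding domain of *himself₄*: the embedded TP, whose subject is Anton₂.
*Kenji₁* c-commands the anaphor but is outside its binding domain → cannot satisfy Principle A.
*Anton₂* c-commands the anaphor within its binding domain → licit binder.
*Marcus₃* does not c-command the anaphor → cannot bind it.

{2}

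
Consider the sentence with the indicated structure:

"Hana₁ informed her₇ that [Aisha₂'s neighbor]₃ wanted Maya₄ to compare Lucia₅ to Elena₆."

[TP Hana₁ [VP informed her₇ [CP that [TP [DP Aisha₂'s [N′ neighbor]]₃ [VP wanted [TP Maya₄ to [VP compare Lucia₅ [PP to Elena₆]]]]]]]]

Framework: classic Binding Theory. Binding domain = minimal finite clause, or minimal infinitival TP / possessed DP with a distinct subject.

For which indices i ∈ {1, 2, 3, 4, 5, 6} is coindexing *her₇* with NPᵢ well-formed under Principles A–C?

none

*her* is a pronoun, so Principle B applies: it must be free in its binding domain.
Binding domain of *her₇*: the matrix TP, whose subject is Hana₁.
*Hana₁* c-commands the pronoun within its binding domain → coindexation would violate Principle B.
*Aisha₂*: the pronoun c-commands this R-expression → coindexation would violate Principle C on *Aisha₂*.
*[Aisha₂'s neighbor]₃*: the pronoun c-commands this R-expression → coindexation would violate Principle C on *[Aisha₂'s neighbor]₃*.
*Maya₄*: the pronoun c-commands this R-expression → coindexation would violate Principle C on *Maya₄*.
*Lucia₅*: the pronoun c-commands this R-expression → coindexation would violate Principle C on *Lucia₅*.
*Elena₆*: the pronoun c-commands this R-expression → coindexation would violate Principle C on *Elena₆*.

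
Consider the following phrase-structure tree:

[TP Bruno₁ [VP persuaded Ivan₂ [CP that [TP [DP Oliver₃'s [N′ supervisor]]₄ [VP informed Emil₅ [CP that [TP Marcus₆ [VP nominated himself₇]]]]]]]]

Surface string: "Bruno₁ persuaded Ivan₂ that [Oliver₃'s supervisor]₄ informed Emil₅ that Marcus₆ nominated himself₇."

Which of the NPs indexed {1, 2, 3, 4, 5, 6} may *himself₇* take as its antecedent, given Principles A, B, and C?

{6}

*himself* is an anaphor, so Principle A applies: it must be bound in its binding domain.
Binding domain of *himself₇*: the embedded TP, whose subject is Marcus₆.
*Bruno₁* c-commands the anaphor but is outside its binding domain → cannot satisfy Principle A.
*Ivan₂* c-commands the anaphor but is outside its binding domain → cannot satisfy Principle A.
*Oliver₃* does not c-command the anaphor → cannot bind it.
*[Oliver₃'s supervisor]₄* c-commands the anaphor but is outside its binding domain → cannot satisfy Principle A.
*Emil₅* c-commands the anaphor but is outside its binding domain → cannot satisfy Principle A.
*Marcus₆* c-commands the anaphor within its binding domain → licit binder.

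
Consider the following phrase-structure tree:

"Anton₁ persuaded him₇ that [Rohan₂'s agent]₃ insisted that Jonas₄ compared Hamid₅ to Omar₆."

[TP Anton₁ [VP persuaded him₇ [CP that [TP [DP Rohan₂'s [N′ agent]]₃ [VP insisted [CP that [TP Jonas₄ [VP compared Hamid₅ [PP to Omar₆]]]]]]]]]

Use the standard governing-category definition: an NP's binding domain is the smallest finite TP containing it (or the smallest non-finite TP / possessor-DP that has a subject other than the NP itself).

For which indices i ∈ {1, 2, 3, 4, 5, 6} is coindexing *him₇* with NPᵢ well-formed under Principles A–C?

*him* is a pronoun, so Principle B applies: it must be free in its binding domain.
Binding domain of *him₇*: the matrix TP, whose subject is Anton₁.
*Anton₁* c-commands the pronoun within its binding domain → coindexation would violate Principle B.
*Rohan₂*: the pronoun c-commands this R-expression → coindexation would violate Principle C on *Rohan₂*.
*[Rohan₂'s agent]₃*: the pronoun c-commands this R-expression → coindexation would violate Principle C on *[Rohan₂'s agent]₃*.
*Jonas₄*: the pronoun c-commands this R-expression → coindexation would violate Principle C on *Jonas₄*.
*Hamid₅*: the pronoun c-commands this R-expression → coindexation would violate Principle C on *Hamid₅*.
*Omar₆*: the pronoun c-commands this R-expression → coindexation would violate Principle C on *Omar₆*.

none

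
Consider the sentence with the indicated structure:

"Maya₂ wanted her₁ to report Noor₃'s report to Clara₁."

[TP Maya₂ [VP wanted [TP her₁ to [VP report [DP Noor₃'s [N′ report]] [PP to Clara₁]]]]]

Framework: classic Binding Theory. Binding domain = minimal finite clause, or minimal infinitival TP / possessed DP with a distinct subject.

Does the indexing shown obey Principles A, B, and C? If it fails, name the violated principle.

The two coindexed NPs are *her₁* and *Clara₁*.
*Clara₁* is an R-expression. Principle C requires it to be free everywhere.
*her₁* c-commands it and carries the same index.
The R-expression is bound → Principle C violation.

Principle C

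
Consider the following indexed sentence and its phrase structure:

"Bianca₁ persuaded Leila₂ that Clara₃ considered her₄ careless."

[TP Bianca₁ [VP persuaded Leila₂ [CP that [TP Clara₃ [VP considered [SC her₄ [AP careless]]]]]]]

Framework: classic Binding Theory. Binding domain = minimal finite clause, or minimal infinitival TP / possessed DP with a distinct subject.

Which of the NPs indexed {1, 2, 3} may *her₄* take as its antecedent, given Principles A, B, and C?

{1, 2}

*her* is a pronoun, so Principle B applies: it must be free in its binding domain.
Binding domain of *her₄*: the embedded TP, whose subject is Clara₃.
*Bianca₁* c-commands the pronoun but from outside its binding domain, and is not c-commanded by it → coindexation permitted.
*Leila₂* c-commands the pronoun but from outside its binding domain, and is not c-commanded by it → coindexation permitted.
*Clara₃* c-commands the pronoun within its binding domain → coindexation would violate Principle B.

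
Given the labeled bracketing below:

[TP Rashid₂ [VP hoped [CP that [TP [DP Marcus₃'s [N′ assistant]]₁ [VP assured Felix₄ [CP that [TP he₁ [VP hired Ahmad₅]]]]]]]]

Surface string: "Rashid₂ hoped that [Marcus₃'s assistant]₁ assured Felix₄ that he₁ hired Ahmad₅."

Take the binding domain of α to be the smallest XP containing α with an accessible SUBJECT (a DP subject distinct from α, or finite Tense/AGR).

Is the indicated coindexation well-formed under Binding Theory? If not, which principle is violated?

grammatical

The two coindexed NPs are *[Marcus₃'s assistant]₁* and *he₁*.
*he₁* is a pronoun; nothing c-commands it within its binding domain (the embedded TP.), so Principle B holds trivially.
*[Marcus₃'s assistant]₁* is an R-expression; *he₁* does not c-command it, and no other NP shares its index, so Principle C is satisfied.
All principles are respected.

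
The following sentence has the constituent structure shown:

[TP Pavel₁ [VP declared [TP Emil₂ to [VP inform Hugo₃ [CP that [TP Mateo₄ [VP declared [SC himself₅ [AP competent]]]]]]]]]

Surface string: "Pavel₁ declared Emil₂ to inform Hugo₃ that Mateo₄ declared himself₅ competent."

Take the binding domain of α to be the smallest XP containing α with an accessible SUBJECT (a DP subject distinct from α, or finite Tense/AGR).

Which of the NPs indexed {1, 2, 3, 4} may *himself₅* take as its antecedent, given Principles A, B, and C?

{4}

*himself* is an anaphor, so Principle A applies: it must be bound in its binding domain.
Binding domain of *himself₅*: the embedded TP, whose subject is Mateo₄.
*Pavel₁* c-commands the anaphor but is outside its binding domain → cannot satisfy Principle A.
*Emil₂* c-commands the anaphor but is outside its binding domain → cannot satisfy Principle A.
*Hugo₃* c-commands the anaphor but is outside its binding domain → cannot satisfy Principle A.
*Mateo₄* c-commands the anaphor within its binding domain → licit binder.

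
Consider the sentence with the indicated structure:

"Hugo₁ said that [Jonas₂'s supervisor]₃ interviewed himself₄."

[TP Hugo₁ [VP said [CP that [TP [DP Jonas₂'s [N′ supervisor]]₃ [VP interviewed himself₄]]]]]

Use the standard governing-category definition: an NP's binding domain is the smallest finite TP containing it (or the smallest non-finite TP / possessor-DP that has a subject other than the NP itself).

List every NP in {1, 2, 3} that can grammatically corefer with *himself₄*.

{3}

*himself* is an anaphor, so Principle A applies: it must be bound in its binding domain.
Binding domain of *himself₄*: the embedded TP, whose subject is [Jonas₂'s supervisor]₃.
*Hugo₁* c-commands the anaphor but is outside its binding domain → cannot satisfy Principle A.
*Jonas₂* does not c-command the anaphor → cannot bind it.
*[Jonas₂'s supervisor]₃* c-commands the anaphor within its binding domain → licit binder.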